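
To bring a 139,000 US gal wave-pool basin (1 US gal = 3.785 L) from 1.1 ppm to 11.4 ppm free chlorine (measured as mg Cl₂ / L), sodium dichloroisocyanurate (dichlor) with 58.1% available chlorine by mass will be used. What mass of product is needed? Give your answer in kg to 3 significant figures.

Volume: 139,000 US gal × 3.785 L/gal = 526,115 L.
Chlorine deficit: 11.4 − 1.1 = 10.3 ppm = 10.3 mg/L as Cl₂.
Cl₂ equivalent needed: 10.3 mg/L × 526,115 L = 5,419,000 mg = 5419 g.
Product at 58.1% available chlorine: 5419 / 0.581 = 9327 g.

9.33 kg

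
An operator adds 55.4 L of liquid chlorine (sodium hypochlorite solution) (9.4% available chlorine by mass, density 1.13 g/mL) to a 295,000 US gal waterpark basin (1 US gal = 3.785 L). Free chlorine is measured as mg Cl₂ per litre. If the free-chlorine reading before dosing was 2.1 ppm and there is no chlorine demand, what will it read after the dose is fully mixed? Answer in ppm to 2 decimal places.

Volume: 295,000 US gal × 3.785 L/gal = 1,116,575 L.
Mass of solution: 55.4 L × 1000 mL/L × 1.13 g/mL = 62,600 g.
Available chlorine delivered: 62,600 g × 0.094 = 5885 g as Cl₂.
Concentration rise: 5885 g / 1,116,575 L = 5.27 mg/L = 5.27 ppm.
Final FC: 2.1 + 5.27 = 7.37 ppm.

7.37 ppm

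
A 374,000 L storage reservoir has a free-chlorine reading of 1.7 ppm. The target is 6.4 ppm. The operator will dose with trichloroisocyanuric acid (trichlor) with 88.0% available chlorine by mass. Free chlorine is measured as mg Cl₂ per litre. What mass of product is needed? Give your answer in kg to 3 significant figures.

2.00 kg

Chlorine deficit: 6.4 − 1.7 = 4.7 ppm = 4.7 mg/L as Cl₂.
Cl₂ equivalent needed: 4.7 mg/L × 374,000 L = 1,758,000 mg = 1758 g.
Product at 88.0% available chlorine: 1758 / 0.88 = 1998 g.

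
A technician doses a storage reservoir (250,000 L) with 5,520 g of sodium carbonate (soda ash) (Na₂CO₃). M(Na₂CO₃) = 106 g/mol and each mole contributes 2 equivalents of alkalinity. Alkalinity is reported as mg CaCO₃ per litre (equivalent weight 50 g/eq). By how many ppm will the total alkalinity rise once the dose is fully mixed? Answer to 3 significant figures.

Moles of Na₂CO₃: 5,520 g ÷ 106 g/mol = 52.08 mol → 104.2 eq of alkalinity.
As CaCO₃: 104.2 eq × 50 g/eq = 5208 g.
Rise: 5208 g / 250,000 L × 1000 = 20.83 mg/L.

20.8 ppm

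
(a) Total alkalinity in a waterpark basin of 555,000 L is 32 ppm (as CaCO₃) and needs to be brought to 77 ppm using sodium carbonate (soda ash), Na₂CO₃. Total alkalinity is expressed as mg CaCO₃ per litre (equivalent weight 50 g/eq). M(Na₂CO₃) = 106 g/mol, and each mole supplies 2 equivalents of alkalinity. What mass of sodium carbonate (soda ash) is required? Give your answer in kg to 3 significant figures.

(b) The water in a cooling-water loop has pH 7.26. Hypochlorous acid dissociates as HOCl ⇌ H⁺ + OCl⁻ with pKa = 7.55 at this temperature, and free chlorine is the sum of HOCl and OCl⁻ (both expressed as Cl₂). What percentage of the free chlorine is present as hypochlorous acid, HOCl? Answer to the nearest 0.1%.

(a) 26.5 kg; (b) 66.1%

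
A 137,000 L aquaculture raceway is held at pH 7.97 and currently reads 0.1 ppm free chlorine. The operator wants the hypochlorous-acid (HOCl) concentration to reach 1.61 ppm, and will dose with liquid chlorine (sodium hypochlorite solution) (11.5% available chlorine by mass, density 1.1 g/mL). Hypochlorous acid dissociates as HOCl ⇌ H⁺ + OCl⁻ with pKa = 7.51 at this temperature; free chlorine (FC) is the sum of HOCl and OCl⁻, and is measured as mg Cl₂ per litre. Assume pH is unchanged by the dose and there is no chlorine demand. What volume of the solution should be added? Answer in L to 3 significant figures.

[OCl⁻]/[HOCl] = 10^(pH − pKa) = 10^(7.97 − 7.51) = 2.884; fraction as HOCl = 1/(1 + 2.884) = 0.2575.
Free chlorine required for 1.61 ppm HOCl: 1.61 / 0.2575 = 6.253 ppm.
FC to add: 6.253 − 0.1 = 6.153 mg/L as Cl₂.
Cl₂ equivalent: 6.153 mg/L × 137,000 L = 843 g.
Product at 11.5% available Cl: 843 / 0.115 = 7330 g.
Volume: 7330 g ÷ 1.1 g/mL = 6664 mL.

6.66 L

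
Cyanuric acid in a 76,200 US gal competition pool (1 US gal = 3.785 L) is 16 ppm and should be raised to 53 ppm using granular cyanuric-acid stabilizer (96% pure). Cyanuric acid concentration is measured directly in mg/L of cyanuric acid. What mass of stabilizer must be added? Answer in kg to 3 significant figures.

11.1 kg

Volume: 76,200 US gal × 3.785 L/gal = 288,417 L.
CYA to add: (53 − 16) = 37 mg/L × 288,417 L = 10,670 g cyanuric acid.
At 96% purity: 10,670 / 0.96 = 11,120 g product.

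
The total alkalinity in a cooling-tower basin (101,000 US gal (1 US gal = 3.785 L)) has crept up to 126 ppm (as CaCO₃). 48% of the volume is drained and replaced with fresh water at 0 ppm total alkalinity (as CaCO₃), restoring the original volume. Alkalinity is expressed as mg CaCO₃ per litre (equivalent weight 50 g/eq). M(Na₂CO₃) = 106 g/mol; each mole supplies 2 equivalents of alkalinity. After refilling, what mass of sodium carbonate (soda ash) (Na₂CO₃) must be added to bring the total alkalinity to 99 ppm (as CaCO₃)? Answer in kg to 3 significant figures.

Volume: 101,000 US gal × 3.785 L/gal = 382,285 L.
After draining 48% and refilling: 126 × 0.52 + 0 × 0.48 = 65.52 ppm.
Deficit to target: 99 − 65.52 = 33.48 mg/L.
As CaCO₃: 33.48 mg/L × 382,285 L = 12,800 g; ÷ 50 g/eq ÷ 2 = 128 mol Na₂CO₃.
Mass: 128 × 106 = 13,570 g.

13.6 kg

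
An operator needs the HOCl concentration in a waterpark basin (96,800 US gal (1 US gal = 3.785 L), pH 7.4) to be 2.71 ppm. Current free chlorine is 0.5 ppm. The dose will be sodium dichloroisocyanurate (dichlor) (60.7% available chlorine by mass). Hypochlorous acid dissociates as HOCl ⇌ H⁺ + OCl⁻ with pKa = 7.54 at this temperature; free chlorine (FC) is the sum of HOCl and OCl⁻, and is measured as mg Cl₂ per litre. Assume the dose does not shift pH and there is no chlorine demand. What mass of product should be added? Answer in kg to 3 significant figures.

Volume: 96,800 US gal × 3.785 L/gal = 366,388 L.
[OCl⁻]/[HOCl] = 10^(pH − pKa) = 10^(7.4 − 7.54) = 0.7244; fraction as HOCl = 1/(1 + 0.7244) = 0.5799.
Free chlorine required for 2.71 ppm HOCl: 2.71 / 0.5799 = 4.673 ppm.
FC to add: 4.673 − 0.5 = 4.173 mg/L as Cl₂.
Cl₂ equivalent: 4.173 mg/L × 366,388 L = 1529 g.
Product at 60.7% available Cl: 1529 / 0.607 = 2519 g.

2.52 kg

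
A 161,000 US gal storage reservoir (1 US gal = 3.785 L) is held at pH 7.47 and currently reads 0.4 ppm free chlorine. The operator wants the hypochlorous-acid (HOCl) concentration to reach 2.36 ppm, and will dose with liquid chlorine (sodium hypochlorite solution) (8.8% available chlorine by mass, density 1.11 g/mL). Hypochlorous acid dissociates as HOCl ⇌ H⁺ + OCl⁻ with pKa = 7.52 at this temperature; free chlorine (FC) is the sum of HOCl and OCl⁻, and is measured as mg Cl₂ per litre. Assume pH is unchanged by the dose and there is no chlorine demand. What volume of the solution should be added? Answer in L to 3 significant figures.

Volume: 161,000 US gal × 3.785 L/gal = 609,385 L.
[OCl⁻]/[HOCl] = 10^(pH − pKa) = 10^(7.47 − 7.52) = 0.8913; fraction as HOCl = 1/(1 + 0.8913) = 0.5288.
Free chlorine required for 2.36 ppm HOCl: 2.36 / 0.5288 = 4.463 ppm.
FC to add: 4.463 − 0.4 = 4.063 mg/L as Cl₂.
Cl₂ equivalent: 4.063 mg/L × 609,385 L = 2476 g.
Product at 8.8% available Cl: 2476 / 0.088 = 28,140 g.
Volume: 28,140 g ÷ 1.11 g/mL = 25,350 mL.

25.3 L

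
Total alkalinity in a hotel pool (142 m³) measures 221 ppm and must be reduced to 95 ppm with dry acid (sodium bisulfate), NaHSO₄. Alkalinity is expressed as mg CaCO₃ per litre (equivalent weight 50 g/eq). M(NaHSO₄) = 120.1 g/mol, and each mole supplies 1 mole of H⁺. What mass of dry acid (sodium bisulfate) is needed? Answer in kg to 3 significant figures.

43.0 kg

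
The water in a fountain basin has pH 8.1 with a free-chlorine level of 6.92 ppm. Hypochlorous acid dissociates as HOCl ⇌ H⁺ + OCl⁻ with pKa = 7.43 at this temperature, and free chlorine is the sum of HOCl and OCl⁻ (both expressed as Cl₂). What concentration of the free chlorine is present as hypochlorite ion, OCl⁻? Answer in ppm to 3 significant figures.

5.70 ppm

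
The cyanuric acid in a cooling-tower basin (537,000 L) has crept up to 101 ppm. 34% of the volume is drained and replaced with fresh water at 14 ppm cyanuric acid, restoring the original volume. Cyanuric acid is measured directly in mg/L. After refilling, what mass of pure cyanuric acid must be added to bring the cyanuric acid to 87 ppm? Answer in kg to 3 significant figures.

8.37 kg

After draining 34% and refilling: 101 × 0.66 + 14 × 0.34 = 71.42 ppm.
Deficit to target: 87 − 71.42 = 15.58 mg/L.
Mass: 15.58 mg/L × 537,000 L = 8366 g cyanuric acid.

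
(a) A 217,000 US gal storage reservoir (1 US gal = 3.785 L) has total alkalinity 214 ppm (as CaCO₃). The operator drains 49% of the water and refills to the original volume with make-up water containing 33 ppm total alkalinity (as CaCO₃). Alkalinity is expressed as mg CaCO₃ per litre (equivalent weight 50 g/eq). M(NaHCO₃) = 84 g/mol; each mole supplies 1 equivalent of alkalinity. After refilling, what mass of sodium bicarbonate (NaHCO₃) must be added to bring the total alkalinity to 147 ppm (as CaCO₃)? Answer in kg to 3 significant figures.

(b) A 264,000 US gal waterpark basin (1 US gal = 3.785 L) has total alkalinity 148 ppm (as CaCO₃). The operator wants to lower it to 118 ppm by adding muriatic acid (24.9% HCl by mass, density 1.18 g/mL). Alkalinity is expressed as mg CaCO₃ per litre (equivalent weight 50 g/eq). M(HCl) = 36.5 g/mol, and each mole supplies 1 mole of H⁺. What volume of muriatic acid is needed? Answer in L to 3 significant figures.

(a) 29.9 kg; (b) 74.5 L

(a) Volume: 217,000 US gal × 3.785 L/gal = 821,345 L.
(a) After draining 49% and refilling: 214 × 0.51 + 33 × 0.49 = 125.31 ppm.
(a) Deficit to target: 147 − 125.31 = 21.69 mg/L.
(a) As CaCO₃: 21.69 mg/L × 821,345 L = 17,810 g; ÷ 50 g/eq ÷ 1 = 356.3 mol NaHCO₃.
(a) Mass: 356.3 × 84 = 29,930 g.

(b) Volume: 264,000 US gal × 3.785 L/gal = 999,240 L.
(b) Alkalinity to neutralize: (148 − 118) = 30 mg/L as CaCO₃ × 999,240 L = 29,980 g as CaCO₃.
(b) Equivalents of H⁺ required: 29,980 ÷ 50 g/eq = 599.5 eq = 599.5 mol HCl.
(b) Mass of HCl: 599.5 × 36.5 = 21,880 g.
(b) Mass of 24.9% solution: 21,880 / 0.249 = 87,880 g.
(b) Volume: 87,880 g ÷ 1.18 g/mL = 74,480 mL.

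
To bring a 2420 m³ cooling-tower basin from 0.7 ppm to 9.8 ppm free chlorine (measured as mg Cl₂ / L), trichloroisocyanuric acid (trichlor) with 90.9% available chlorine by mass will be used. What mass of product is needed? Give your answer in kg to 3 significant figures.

24.2 kg

Volume: 2420 m³ = 2,420,000 L.
Chlorine deficit: 9.8 − 0.7 = 9.1 ppm = 9.1 mg/L as Cl₂.
Cl₂ equivalent needed: 9.1 mg/L × 2,420,000 L = 22,020,000 mg = 22,020 g.
Product at 90.9% available chlorine: 22,020 / 0.909 = 24,230 g.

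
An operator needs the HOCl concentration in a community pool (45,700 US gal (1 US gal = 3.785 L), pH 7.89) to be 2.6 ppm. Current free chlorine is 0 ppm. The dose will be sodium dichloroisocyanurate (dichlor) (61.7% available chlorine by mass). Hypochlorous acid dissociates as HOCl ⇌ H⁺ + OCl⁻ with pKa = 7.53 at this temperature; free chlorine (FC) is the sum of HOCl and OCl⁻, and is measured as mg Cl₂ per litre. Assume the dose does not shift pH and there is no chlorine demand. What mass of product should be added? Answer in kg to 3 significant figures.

Volume: 45,700 US gal × 3.785 L/gal = 172,974 L.
[OCl⁻]/[HOCl] = 10^(pH − pKa) = 10^(7.89 − 7.53) = 2.291; fraction as HOCl = 1/(1 + 2.291) = 0.3039.
Free chlorine required for 2.6 ppm HOCl: 2.6 / 0.3039 = 8.556 ppm.
FC to add: 8.556 − 0 = 8.556 mg/L as Cl₂.
Cl₂ equivalent: 8.556 mg/L × 172,974 L = 1480 g.
Product at 61.7% available Cl: 1480 / 0.617 = 2399 g.

2.40 kg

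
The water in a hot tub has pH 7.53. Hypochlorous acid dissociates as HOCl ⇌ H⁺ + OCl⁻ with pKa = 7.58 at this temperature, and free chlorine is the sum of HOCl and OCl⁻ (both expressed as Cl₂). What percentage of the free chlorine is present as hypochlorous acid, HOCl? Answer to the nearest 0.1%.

52.9%

[OCl⁻]/[HOCl] = 10^(pH − pKa) = 10^(7.53 − 7.58) = 10^-0.05 = 0.8913.
Fraction as HOCl = 1 / (1 + 0.8913) = 0.5288.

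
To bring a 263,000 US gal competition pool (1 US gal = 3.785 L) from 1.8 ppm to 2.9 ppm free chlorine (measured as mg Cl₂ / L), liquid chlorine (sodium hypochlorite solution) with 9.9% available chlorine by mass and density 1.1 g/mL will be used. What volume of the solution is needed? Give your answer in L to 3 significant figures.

10.1 L

Volume: 263,000 US gal × 3.785 L/gal = 995,455 L.
Chlorine deficit: 2.9 − 1.8 = 1.1 ppm = 1.1 mg/L as Cl₂.
Cl₂ equivalent needed: 1.1 mg/L × 995,455 L = 1,095,000 mg = 1095 g.
Product at 9.9% available chlorine: 1095 / 0.099 = 11,060 g.
Volume at density 1.1 g/mL: 11,060 g ÷ 1.1 g/mL = 10,060 mL.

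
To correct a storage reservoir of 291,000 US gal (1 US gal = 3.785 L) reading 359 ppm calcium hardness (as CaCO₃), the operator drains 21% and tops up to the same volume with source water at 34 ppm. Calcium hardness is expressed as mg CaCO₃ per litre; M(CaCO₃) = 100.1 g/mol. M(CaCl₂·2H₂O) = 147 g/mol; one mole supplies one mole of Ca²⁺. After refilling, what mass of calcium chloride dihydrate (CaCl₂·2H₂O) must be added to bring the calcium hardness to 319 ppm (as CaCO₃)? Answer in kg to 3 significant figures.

Volume: 291,000 US gal × 3.785 L/gal = 1,101,435 L.
After draining 21% and refilling: 359 × 0.79 + 34 × 0.21 = 290.75 ppm.
Deficit to target: 319 − 290.75 = 28.25 mg/L.
As CaCO₃: 28.25 mg/L × 1,101,435 L = 31,120 g; ÷ 100.1 = 310.8 mol Ca²⁺.
Mass: 310.8 × 147 = 45,690 g.

45.7 kg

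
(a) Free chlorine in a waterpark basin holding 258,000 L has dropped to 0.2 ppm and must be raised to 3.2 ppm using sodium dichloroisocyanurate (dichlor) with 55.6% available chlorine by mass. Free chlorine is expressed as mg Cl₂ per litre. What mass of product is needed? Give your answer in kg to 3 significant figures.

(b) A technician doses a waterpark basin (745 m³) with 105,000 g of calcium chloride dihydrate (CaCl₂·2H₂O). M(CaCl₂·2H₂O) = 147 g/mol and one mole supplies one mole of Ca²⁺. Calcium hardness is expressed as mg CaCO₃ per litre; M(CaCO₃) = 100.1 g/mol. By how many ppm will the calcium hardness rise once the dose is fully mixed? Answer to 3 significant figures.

(a) 1.39 kg; (b) 96.0 ppm

(a) Chlorine deficit: 3.2 − 0.2 = 3 ppm = 3 mg/L as Cl₂.
(a) Cl₂ equivalent needed: 3 mg/L × 258,000 L = 774,000 mg = 774 g.
(a) Product at 55.6% available chlorine: 774 / 0.556 = 1392 g.

(b) Volume: 745 m³ = 745,000 L.
(b) Moles of Ca²⁺: 105,000 g ÷ 147 g/mol = 714.3 mol.
(b) As CaCO₃: 714.3 mol × 100.1 g/mol = 71,500 g.
(b) Rise: 71,500 g / 745,000 L × 1000 = 95.97 mg/L.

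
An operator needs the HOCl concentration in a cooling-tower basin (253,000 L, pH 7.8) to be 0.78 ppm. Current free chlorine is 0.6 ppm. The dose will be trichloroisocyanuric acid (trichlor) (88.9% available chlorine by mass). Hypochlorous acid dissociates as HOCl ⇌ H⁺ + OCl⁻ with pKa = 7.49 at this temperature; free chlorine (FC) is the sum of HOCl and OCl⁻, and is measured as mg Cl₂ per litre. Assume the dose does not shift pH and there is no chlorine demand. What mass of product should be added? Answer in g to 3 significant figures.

504 g

[OCl⁻]/[HOCl] = 10^(pH − pKa) = 10^(7.8 − 7.49) = 2.042; fraction as HOCl = 1/(1 + 2.042) = 0.3288.
Free chlorine required for 0.78 ppm HOCl: 0.78 / 0.3288 = 2.373 ppm.
FC to add: 2.373 − 0.6 = 1.773 mg/L as Cl₂.
Cl₂ equivalent: 1.773 mg/L × 253,000 L = 448.5 g.
Product at 88.9% available Cl: 448.5 / 0.889 = 504.5 g.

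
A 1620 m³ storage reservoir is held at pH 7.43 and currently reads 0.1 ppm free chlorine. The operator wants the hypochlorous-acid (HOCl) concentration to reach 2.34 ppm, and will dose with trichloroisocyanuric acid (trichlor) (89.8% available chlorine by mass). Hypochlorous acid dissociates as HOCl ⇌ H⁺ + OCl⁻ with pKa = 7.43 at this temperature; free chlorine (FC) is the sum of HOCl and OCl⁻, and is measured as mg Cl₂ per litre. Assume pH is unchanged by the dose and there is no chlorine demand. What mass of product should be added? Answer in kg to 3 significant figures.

8.26 kg

Volume: 1620 m³ = 1,620,000 L.
[OCl⁻]/[HOCl] = 10^(pH − pKa) = 10^(7.43 − 7.43) = 1; fraction as HOCl = 1/(1 + 1) = 0.5.
Free chlorine required for 2.34 ppm HOCl: 2.34 / 0.5 = 4.68 ppm.
FC to add: 4.68 − 0.1 = 4.58 mg/L as Cl₂.
Cl₂ equivalent: 4.58 mg/L × 1,620,000 L = 7420 g.
Product at 89.8% available Cl: 7420 / 0.898 = 8262 g.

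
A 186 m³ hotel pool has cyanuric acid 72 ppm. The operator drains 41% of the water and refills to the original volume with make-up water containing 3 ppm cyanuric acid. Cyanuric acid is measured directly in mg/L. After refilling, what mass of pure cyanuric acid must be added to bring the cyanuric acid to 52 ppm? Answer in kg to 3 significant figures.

1.54 kg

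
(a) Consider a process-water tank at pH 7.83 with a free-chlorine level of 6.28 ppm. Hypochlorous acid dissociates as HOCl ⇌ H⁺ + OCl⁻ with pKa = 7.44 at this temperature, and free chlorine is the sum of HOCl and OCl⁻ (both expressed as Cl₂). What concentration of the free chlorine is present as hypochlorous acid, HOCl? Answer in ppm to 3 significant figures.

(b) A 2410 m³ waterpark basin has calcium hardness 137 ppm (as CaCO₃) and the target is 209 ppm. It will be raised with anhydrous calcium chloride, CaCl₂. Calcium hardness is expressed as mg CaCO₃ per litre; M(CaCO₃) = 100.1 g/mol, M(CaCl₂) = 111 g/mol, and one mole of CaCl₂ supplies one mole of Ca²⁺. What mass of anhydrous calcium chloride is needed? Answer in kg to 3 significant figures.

(a) 1.82 ppm; (b) 192 kg

(a) [OCl⁻]/[HOCl] = 10^(pH − pKa) = 10^(7.83 − 7.44) = 10^0.39 = 2.455.
(a) Fraction as HOCl = 1 / (1 + 2.455) = 0.2895.
(a) HOCl = 0.2895 × 6.28 ppm = 1.818 ppm.

(b) Volume: 2410 m³ = 2,410,000 L.
(b) Hardness to add: (209 − 137) = 72 mg/L as CaCO₃ × 2,410,000 L = 173,500 g as CaCO₃.
(b) Moles of Ca²⁺ (1 mol Ca²⁺ ≡ 1 mol CaCO₃): 173,500 / 100.1 g/mol = 1733 mol.
(b) Mass of CaCl₂: 1733 × 111 = 192,400 g.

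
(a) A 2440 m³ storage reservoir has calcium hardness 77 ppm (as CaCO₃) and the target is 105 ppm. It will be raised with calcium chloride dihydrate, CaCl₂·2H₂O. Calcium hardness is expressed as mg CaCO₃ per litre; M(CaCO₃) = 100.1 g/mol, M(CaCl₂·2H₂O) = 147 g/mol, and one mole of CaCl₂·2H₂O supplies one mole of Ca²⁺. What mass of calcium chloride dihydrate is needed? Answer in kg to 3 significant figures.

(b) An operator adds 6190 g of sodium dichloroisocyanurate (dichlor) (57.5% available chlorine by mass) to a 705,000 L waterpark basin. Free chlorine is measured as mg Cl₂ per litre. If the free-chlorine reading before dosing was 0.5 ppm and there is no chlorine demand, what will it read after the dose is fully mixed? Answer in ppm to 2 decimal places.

(a) Volume: 2440 m³ = 2,440,000 L.
(a) Hardness to add: (105 − 77) = 28 mg/L as CaCO₃ × 2,440,000 L = 68,320 g as CaCO₃.
(a) Moles of Ca²⁺ (1 mol Ca²⁺ ≡ 1 mol CaCO₃): 68,320 / 100.1 g/mol = 682.5 mol.
(a) Mass of CaCl₂·2H₂O: 682.5 × 147 = 100,300 g.

(b) Available chlorine delivered: 6190 g × 0.575 = 3559 g as Cl₂.
(b) Concentration rise: 3559 g / 705,000 L = 5.049 mg/L = 5.05 ppm.
(b) Final FC: 0.5 + 5.05 = 5.55 ppm.

(a) 100 kg; (b) 5.55 ppm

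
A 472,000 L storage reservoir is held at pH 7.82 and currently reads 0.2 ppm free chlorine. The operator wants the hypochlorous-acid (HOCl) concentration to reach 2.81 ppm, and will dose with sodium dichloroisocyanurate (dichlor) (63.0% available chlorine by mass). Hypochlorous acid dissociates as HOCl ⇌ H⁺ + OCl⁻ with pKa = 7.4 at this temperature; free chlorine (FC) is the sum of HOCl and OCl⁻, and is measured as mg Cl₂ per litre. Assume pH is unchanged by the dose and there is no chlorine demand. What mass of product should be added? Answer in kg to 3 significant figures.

7.49 kg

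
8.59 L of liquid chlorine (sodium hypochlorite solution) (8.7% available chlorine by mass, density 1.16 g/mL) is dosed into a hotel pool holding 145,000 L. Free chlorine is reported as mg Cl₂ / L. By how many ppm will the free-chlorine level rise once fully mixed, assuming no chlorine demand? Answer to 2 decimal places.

Mass of solution: 8.59 L × 1000 mL/L × 1.16 g/mL = 9964 g.
Available chlorine delivered: 9964 g × 0.087 = 866.9 g as Cl₂.
Concentration rise: 866.9 g / 145,000 L = 5.979 mg/L = 5.98 ppm.

5.98 ppm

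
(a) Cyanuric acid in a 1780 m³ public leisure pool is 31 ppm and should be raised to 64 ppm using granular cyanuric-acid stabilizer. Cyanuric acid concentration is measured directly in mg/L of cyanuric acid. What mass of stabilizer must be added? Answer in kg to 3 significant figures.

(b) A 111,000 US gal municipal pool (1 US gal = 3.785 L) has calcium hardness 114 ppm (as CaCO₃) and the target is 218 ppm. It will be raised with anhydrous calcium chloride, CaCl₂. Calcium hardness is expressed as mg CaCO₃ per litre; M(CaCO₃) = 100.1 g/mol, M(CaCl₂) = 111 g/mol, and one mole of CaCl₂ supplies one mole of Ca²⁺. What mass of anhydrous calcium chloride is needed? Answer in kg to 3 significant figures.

(a) Volume: 1780 m³ = 1,780,000 L.
(a) CYA to add: (64 − 31) = 33 mg/L × 1,780,000 L = 58,740 g cyanuric acid.

(b) Volume: 111,000 US gal × 3.785 L/gal = 420,135 L.
(b) Hardness to add: (218 − 114) = 104 mg/L as CaCO₃ × 420,135 L = 43,690 g as CaCO₃.
(b) Moles of Ca²⁺ (1 mol Ca²⁺ ≡ 1 mol CaCO₃): 43,690 / 100.1 g/mol = 436.5 mol.
(b) Mass of CaCl₂: 436.5 × 111 = 48,450 g.

(a) 58.7 kg; (b) 48.5 kg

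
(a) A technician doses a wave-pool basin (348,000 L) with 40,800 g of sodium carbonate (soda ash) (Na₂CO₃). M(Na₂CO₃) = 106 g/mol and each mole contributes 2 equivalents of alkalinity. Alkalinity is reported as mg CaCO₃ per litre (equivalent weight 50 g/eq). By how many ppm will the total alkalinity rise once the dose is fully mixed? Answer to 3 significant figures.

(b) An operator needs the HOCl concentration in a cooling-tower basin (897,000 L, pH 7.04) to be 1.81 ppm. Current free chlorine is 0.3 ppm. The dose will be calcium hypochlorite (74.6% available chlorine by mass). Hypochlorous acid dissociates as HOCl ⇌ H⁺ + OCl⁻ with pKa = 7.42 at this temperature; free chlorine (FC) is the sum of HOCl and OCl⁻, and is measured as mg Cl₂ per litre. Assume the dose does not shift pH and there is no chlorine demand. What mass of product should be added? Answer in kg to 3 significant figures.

(a) 111 ppm; (b) 2.72 kg

(a) Moles of Na₂CO₃: 40,800 g ÷ 106 g/mol = 384.9 mol → 769.8 eq of alkalinity.
(a) As CaCO₃: 769.8 eq × 50 g/eq = 38,490 g.
(a) Rise: 38,490 g / 348,000 L × 1000 = 110.6 mg/L.

(b) [OCl⁻]/[HOCl] = 10^(pH − pKa) = 10^(7.04 − 7.42) = 0.4169; fraction as HOCl = 1/(1 + 0.4169) = 0.7058.
(b) Free chlorine required for 1.81 ppm HOCl: 1.81 / 0.7058 = 2.565 ppm.
(b) FC to add: 2.565 − 0.3 = 2.265 mg/L as Cl₂.
(b) Cl₂ equivalent: 2.265 mg/L × 897,000 L = 2031 g.
(b) Product at 74.6% available Cl: 2031 / 0.746 = 2723 g.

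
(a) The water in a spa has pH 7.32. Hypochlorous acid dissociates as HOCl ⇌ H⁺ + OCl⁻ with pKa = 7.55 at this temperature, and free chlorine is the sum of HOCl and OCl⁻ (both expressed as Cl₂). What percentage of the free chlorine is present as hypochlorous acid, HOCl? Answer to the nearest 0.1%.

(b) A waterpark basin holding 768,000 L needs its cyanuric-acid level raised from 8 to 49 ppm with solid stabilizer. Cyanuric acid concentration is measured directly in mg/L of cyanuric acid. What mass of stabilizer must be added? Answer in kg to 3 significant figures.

(a) [OCl⁻]/[HOCl] = 10^(pH − pKa) = 10^(7.32 − 7.55) = 10^-0.23 = 0.5888.
(a) Fraction as HOCl = 1 / (1 + 0.5888) = 0.6294.

(b) CYA to add: (49 − 8) = 41 mg/L × 768,000 L = 31,490 g cyanuric acid.

(a) 62.9%; (b) 31.5 kg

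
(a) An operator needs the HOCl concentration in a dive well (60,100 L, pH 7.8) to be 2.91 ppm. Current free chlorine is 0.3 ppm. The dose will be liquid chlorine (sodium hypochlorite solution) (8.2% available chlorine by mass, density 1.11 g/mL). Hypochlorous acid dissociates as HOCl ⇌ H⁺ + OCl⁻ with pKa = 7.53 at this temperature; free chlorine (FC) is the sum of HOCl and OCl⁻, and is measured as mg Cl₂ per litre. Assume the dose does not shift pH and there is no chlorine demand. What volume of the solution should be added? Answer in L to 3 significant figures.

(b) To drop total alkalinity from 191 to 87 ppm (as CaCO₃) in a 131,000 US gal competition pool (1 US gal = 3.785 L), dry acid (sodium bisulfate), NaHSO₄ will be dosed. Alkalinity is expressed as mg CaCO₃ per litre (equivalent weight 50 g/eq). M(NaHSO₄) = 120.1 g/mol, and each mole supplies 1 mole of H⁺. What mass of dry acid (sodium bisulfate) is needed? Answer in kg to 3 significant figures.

(a) 5.30 L; (b) 124 kg

(a) [OCl⁻]/[HOCl] = 10^(pH − pKa) = 10^(7.8 − 7.53) = 1.862; fraction as HOCl = 1/(1 + 1.862) = 0.3494.
(a) Free chlorine required for 2.91 ppm HOCl: 2.91 / 0.3494 = 8.329 ppm.
(a) FC to add: 8.329 − 0.3 = 8.029 mg/L as Cl₂.
(a) Cl₂ equivalent: 8.029 mg/L × 60,100 L = 482.5 g.
(a) Product at 8.2% available Cl: 482.5 / 0.082 = 5884 g.
(a) Volume: 5884 g ÷ 1.11 g/mL = 5301 mL.

(b) Volume: 131,000 US gal × 3.785 L/gal = 495,835 L.
(b) Alkalinity to neutralize: (191 − 87) = 104 mg/L as CaCO₃ × 495,835 L = 51,570 g as CaCO₃.
(b) Equivalents of H⁺ required: 51,570 ÷ 50 g/eq = 1031 eq = 1031 mol NaHSO₄.
(b) Mass of NaHSO₄: 1031 × 120.1 = 123,900 g.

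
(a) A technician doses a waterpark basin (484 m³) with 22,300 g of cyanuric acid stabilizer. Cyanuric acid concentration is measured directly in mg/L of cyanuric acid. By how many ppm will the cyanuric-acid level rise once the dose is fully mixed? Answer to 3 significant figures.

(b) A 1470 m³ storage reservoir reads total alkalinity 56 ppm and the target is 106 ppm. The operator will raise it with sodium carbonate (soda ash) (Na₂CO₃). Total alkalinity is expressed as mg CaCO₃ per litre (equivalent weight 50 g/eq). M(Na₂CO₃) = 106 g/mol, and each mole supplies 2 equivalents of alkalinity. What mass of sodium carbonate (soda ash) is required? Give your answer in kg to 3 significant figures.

(a) 46.1 ppm; (b) 77.9 kg

(a) Volume: 484 m³ = 484,000 L.
(a) Rise: 22,300 g / 484,000 L × 1000 = 46.07 mg/L.

(b) Volume: 1470 m³ = 1,470,000 L.
(b) Alkalinity to add: (106 − 56) = 50 mg/L as CaCO₃ × 1,470,000 L = 73,500 g as CaCO₃.
(b) Equivalents: 73,500 g ÷ 50 g/eq = 1470 eq.
(b) Each mole of Na₂CO₃ supplies 2 eq, so 1470 / 2 = 735 mol.
(b) Mass: 735 mol × 106 g/mol = 77,910 g.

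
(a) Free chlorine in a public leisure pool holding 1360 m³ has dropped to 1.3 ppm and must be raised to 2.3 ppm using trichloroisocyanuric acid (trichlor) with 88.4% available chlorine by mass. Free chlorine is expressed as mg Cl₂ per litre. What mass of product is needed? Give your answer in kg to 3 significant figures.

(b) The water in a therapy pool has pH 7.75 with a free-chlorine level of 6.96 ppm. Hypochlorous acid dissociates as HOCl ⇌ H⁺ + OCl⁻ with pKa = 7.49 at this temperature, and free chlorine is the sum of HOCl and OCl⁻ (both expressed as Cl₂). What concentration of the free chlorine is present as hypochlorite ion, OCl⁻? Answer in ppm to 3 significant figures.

(a) Volume: 1360 m³ = 1,360,000 L.
(a) Chlorine deficit: 2.3 − 1.3 = 1 ppm = 1 mg/L as Cl₂.
(a) Cl₂ equivalent needed: 1 mg/L × 1,360,000 L = 1,360,000 mg = 1360 g.
(a) Product at 88.4% available chlorine: 1360 / 0.884 = 1538 g.

(b) [OCl⁻]/[HOCl] = 10^(pH − pKa) = 10^(7.75 − 7.49) = 10^0.26 = 1.82.
(b) Fraction as HOCl = 1 / (1 + 1.82) = 0.3546.
(b) OCl⁻ = (1 − 0.3546) × 6.96 ppm = 4.492 ppm.

(a) 1.54 kg; (b) 4.49 ppm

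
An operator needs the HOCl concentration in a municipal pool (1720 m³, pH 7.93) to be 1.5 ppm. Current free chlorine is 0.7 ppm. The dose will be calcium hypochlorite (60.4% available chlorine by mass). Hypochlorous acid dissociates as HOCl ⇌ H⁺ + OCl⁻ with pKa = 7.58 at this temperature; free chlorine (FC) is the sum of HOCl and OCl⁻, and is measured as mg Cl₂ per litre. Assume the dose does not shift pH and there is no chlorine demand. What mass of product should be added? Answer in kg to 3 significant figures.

Volume: 1720 m³ = 1,720,000 L.
[OCl⁻]/[HOCl] = 10^(pH − pKa) = 10^(7.93 − 7.58) = 2.239; fraction as HOCl = 1/(1 + 2.239) = 0.3088.
Free chlorine required for 1.5 ppm HOCl: 1.5 / 0.3088 = 4.858 ppm.
FC to add: 4.858 − 0.7 = 4.158 mg/L as Cl₂.
Cl₂ equivalent: 4.158 mg/L × 1,720,000 L = 7152 g.
Product at 60.4% available Cl: 7152 / 0.604 = 11,840 g.

11.8 kg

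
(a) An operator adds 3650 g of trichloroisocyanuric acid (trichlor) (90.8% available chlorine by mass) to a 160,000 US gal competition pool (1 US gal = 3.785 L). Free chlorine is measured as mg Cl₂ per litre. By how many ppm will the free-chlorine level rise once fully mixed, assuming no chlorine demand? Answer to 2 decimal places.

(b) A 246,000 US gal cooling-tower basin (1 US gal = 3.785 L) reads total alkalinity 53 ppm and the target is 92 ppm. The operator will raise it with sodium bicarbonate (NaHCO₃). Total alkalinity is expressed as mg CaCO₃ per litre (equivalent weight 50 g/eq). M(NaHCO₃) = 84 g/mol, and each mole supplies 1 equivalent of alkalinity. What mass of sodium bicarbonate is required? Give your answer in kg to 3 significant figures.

(a) 5.47 ppm; (b) 61.0 kg

(a) Volume: 160,000 US gal × 3.785 L/gal = 605,600 L.
(a) Available chlorine delivered: 3650 g × 0.908 = 3314 g as Cl₂.
(a) Concentration rise: 3314 g / 605,600 L = 5.473 mg/L = 5.47 ppm.

(b) Volume: 246,000 US gal × 3.785 L/gal = 931,110 L.
(b) Alkalinity to add: (92 − 53) = 39 mg/L as CaCO₃ × 931,110 L = 36,310 g as CaCO₃.
(b) Equivalents: 36,310 g ÷ 50 g/eq = 726.3 eq.
(b) NaHCO₃ supplies 1 eq per mole → 726.3 mol.
(b) Mass: 726.3 mol × 84 g/mol = 61,010 g.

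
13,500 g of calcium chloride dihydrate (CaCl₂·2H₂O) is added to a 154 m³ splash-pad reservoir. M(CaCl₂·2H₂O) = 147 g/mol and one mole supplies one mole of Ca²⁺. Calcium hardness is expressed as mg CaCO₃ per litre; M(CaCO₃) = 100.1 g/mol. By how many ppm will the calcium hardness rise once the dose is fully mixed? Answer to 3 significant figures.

Volume: 154 m³ = 154,000 L.
Moles of Ca²⁺: 13,500 g ÷ 147 g/mol = 91.84 mol.
As CaCO₃: 91.84 mol × 100.1 g/mol = 9193 g.
Rise: 9193 g / 154,000 L × 1000 = 59.69 mg/L.

59.7 ppm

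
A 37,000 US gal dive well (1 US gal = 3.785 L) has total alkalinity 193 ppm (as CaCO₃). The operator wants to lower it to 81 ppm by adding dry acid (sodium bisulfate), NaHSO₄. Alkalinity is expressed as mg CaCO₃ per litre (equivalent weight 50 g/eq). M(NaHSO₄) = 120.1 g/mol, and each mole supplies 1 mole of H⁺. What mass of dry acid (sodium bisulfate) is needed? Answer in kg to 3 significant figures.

37.7 kg

Volume: 37,000 US gal × 3.785 L/gal = 140,045 L.
Alkalinity to neutralize: (193 − 81) = 112 mg/L as CaCO₃ × 140,045 L = 15,690 g as CaCO₃.
Equivalents of H⁺ required: 15,690 ÷ 50 g/eq = 313.7 eq = 313.7 mol NaHSO₄.
Mass of NaHSO₄: 313.7 × 120.1 = 37,680 g.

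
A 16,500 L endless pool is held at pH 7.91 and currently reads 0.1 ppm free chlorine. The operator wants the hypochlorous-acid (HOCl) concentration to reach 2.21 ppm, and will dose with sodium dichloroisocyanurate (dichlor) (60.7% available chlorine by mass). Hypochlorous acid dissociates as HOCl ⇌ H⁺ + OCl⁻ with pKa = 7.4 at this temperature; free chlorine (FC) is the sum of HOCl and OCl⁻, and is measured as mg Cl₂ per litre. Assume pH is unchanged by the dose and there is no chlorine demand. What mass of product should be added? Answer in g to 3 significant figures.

[OCl⁻]/[HOCl] = 10^(pH − pKa) = 10^(7.91 − 7.4) = 3.236; fraction as HOCl = 1/(1 + 3.236) = 0.2361.
Free chlorine required for 2.21 ppm HOCl: 2.21 / 0.2361 = 9.361 ppm.
FC to add: 9.361 − 0.1 = 9.261 mg/L as Cl₂.
Cl₂ equivalent: 9.261 mg/L × 16,500 L = 152.8 g.
Product at 60.7% available Cl: 152.8 / 0.607 = 251.8 g.

252 g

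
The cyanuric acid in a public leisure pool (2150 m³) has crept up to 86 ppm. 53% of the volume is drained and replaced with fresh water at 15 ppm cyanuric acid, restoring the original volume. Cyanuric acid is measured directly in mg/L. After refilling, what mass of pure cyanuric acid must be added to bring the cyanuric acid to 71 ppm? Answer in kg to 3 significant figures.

48.7 kg

Volume: 2150 m³ = 2,150,000 L.
After draining 53% and refilling: 86 × 0.47 + 15 × 0.53 = 48.37 ppm.
Deficit to target: 71 − 48.37 = 22.63 mg/L.
Mass: 22.63 mg/L × 2,150,000 L = 48,650 g cyanuric acid.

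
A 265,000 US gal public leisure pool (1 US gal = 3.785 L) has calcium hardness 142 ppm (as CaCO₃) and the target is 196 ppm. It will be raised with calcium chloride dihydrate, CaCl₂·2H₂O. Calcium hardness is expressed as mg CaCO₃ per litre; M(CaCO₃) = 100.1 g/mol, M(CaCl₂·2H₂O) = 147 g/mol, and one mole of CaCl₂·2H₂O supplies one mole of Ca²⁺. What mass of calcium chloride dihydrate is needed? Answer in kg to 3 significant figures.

79.5 kg

Volume: 265,000 US gal × 3.785 L/gal = 1,003,025 L.
Hardness to add: (196 − 142) = 54 mg/L as CaCO₃ × 1,003,025 L = 54,160 g as CaCO₃.
Moles of Ca²⁺ (1 mol Ca²⁺ ≡ 1 mol CaCO₃): 54,160 / 100.1 g/mol = 541.1 mol.
Mass of CaCl₂·2H₂O: 541.1 × 147 = 79,540 g.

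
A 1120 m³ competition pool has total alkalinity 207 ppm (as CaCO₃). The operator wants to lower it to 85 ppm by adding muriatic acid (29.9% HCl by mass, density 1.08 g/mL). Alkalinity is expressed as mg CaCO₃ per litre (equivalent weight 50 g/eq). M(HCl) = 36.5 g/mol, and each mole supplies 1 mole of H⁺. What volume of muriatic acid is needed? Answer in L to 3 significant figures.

Volume: 1120 m³ = 1,120,000 L.
Alkalinity to neutralize: (207 − 85) = 122 mg/L as CaCO₃ × 1,120,000 L = 136,600 g as CaCO₃.
Equivalents of H⁺ required: 136,600 ÷ 50 g/eq = 2733 eq = 2733 mol HCl.
Mass of HCl: 2733 × 36.5 = 99,750 g.
Mass of 29.9% solution: 99,750 / 0.299 = 333,600 g.
Volume: 333,600 g ÷ 1.08 g/mL = 308,900 mL.

309 L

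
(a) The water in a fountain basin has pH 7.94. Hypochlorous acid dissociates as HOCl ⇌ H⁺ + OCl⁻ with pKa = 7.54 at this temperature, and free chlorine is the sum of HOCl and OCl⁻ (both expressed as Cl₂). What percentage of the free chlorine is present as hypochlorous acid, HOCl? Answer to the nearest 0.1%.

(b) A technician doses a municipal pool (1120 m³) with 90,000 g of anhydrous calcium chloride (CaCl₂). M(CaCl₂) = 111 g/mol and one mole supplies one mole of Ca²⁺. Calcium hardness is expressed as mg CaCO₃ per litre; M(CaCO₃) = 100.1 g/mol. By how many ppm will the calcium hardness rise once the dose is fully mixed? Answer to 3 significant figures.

(a) [OCl⁻]/[HOCl] = 10^(pH − pKa) = 10^(7.94 − 7.54) = 10^0.40 = 2.512.
(a) Fraction as HOCl = 1 / (1 + 2.512) = 0.2847.

(b) Volume: 1120 m³ = 1,120,000 L.
(b) Moles of Ca²⁺: 90,000 g ÷ 111 g/mol = 810.8 mol.
(b) As CaCO₃: 810.8 mol × 100.1 g/mol = 81,160 g.
(b) Rise: 81,160 g / 1,120,000 L × 1000 = 72.47 mg/L.

(a) 28.5%; (b) 72.5 ppm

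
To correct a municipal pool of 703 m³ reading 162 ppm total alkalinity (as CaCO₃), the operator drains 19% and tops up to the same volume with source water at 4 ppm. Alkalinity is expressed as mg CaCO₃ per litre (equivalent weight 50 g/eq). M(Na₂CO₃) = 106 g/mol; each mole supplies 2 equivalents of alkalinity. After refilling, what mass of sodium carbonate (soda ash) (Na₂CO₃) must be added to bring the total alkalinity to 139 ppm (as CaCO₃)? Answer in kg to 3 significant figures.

Volume: 703 m³ = 703,000 L.
After draining 19% and refilling: 162 × 0.81 + 4 × 0.19 = 131.98 ppm.
Deficit to target: 139 − 131.98 = 7.02 mg/L.
As CaCO₃: 7.02 mg/L × 703,000 L = 4935 g; ÷ 50 g/eq ÷ 2 = 49.35 mol Na₂CO₃.
Mass: 49.35 × 106 = 5231 g.

5.23 kg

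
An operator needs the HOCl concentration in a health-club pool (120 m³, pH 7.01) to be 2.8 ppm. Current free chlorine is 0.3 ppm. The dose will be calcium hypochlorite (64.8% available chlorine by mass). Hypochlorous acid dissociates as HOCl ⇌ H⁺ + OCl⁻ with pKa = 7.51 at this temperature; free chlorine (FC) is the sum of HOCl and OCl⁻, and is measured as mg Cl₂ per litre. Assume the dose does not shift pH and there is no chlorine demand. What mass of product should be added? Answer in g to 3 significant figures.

Volume: 120 m³ = 120,000 L.
[OCl⁻]/[HOCl] = 10^(pH − pKa) = 10^(7.01 − 7.51) = 0.3162; fraction as HOCl = 1/(1 + 0.3162) = 0.7597.
Free chlorine required for 2.8 ppm HOCl: 2.8 / 0.7597 = 3.685 ppm.
FC to add: 3.685 − 0.3 = 3.385 mg/L as Cl₂.
Cl₂ equivalent: 3.385 mg/L × 120,000 L = 406.3 g.
Product at 64.8% available Cl: 406.3 / 0.648 = 626.9 g.

627 g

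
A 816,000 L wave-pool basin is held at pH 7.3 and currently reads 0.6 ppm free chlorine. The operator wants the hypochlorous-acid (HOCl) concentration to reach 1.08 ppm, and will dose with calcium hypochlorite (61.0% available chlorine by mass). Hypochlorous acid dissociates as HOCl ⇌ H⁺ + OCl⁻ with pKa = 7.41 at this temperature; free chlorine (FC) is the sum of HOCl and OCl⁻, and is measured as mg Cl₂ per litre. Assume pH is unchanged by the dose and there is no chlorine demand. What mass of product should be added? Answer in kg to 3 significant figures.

1.76 kg

[OCl⁻]/[HOCl] = 10^(pH − pKa) = 10^(7.3 − 7.41) = 0.7762; fraction as HOCl = 1/(1 + 0.7762) = 0.563.
Free chlorine required for 1.08 ppm HOCl: 1.08 / 0.563 = 1.918 ppm.
FC to add: 1.918 − 0.6 = 1.318 mg/L as Cl₂.
Cl₂ equivalent: 1.318 mg/L × 816,000 L = 1076 g.
Product at 61.0% available Cl: 1076 / 0.61 = 1764 g.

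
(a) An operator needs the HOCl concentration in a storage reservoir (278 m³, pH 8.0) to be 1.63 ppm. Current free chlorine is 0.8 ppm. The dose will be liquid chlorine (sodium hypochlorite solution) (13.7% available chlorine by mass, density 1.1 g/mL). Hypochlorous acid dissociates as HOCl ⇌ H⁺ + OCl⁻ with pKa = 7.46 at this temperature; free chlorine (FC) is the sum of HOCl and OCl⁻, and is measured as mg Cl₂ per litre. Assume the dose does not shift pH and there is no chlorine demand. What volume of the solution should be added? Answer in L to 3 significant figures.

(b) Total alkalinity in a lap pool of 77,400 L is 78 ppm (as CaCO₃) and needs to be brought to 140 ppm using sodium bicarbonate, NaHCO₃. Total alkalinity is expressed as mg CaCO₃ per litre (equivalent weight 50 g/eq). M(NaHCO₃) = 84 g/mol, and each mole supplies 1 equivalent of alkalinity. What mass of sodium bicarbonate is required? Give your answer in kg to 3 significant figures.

(a) Volume: 278 m³ = 278,000 L.
(a) [OCl⁻]/[HOCl] = 10^(pH − pKa) = 10^(8.0 − 7.46) = 3.467; fraction as HOCl = 1/(1 + 3.467) = 0.2238.
(a) Free chlorine required for 1.63 ppm HOCl: 1.63 / 0.2238 = 7.282 ppm.
(a) FC to add: 7.282 − 0.8 = 6.482 mg/L as Cl₂.
(a) Cl₂ equivalent: 6.482 mg/L × 278,000 L = 1802 g.
(a) Product at 13.7% available Cl: 1802 / 0.137 = 13,150 g.
(a) Volume: 13,150 g ÷ 1.1 g/mL = 11,960 mL.

(b) Alkalinity to add: (140 − 78) = 62 mg/L as CaCO₃ × 77,400 L = 4799 g as CaCO₃.
(b) Equivalents: 4799 g ÷ 50 g/eq = 95.98 eq.
(b) NaHCO₃ supplies 1 eq per mole → 95.98 mol.
(b) Mass: 95.98 mol × 84 g/mol = 8062 g.

(a) 12.0 L; (b) 8.06 kg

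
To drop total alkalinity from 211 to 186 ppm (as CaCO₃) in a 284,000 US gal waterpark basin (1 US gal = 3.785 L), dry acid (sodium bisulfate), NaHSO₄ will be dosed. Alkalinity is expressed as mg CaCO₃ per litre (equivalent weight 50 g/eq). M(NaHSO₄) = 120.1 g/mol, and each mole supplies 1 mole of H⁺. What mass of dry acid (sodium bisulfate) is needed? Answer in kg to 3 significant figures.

Volume: 284,000 US gal × 3.785 L/gal = 1,074,940 L.
Alkalinity to neutralize: (211 − 186) = 25 mg/L as CaCO₃ × 1,074,940 L = 26,870 g as CaCO₃.
Equivalents of H⁺ required: 26,870 ÷ 50 g/eq = 537.5 eq = 537.5 mol NaHSO₄.
Mass of NaHSO₄: 537.5 × 120.1 = 64,550 g.

64.6 kg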